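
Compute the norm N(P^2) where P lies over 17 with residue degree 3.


N(P^a) = p^(a*f)
= 17^(2*3)
= 17^6
= 24137569

24137569


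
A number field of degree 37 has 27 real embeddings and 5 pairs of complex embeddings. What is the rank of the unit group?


By Dirichlet's unit theorem:
rank = r1 + r2 - 1
= 27 + 5 - 1
= 31

31


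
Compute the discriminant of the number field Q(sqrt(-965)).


For K = Q(sqrt(d)) with d squarefree: disc(K) = d if d = 1 mod 4, and disc(K) = 4d if d = 2 or 3 mod 4.
Here d = -965, and d mod 4 = 3.
d = 3 mod 4, not 1 (O_K = Z[sqrt(d)]), so disc(K) = 4d = 4 * (-965) = -3860

-3860


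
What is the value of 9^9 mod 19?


p = 19 is prime and the exponent is (p-1)/2 = 9, so by Euler's criterion 9^9 = (9/19) = +1 or -1 mod 19.
Compute by square-and-multiply:
  9 = 8 + 1 (binary 1001)
  Repeated squaring mod 19: 9^1 = 9, 9^2 = 5, 9^4 = 6, 9^8 = 17
  9^9 = 9^8 * 9^1 = 17 * 9 mod 19
    17 * 9 = 153 = 1 mod 19
  9^9 = 1 mod 19
Result 1: 9 is a quadratic residue mod 19.
9^9 mod 19 = 1

1


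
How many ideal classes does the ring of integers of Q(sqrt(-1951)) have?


K = Q(sqrt(-1951)). d mod 4 = 1, so D = disc(K) = d = -1951
h(K) equals the number of primitive reduced positive-definite forms (a, b, c) = a*x^2 + b*x*y + c*y^2 with b^2 - 4ac = D,
where reduced means |b| <= a <= c, with b >= 0 whenever |b| = a or a = c, and primitive means gcd(a, b, c) = 1.
Reduced forces 3a^2 <= |D| = 1951, so 1 <= a <= 25; b must have the parity of D, and c = (b^2 - D)/(4a) must be an integer >= a.
Enumerate a = 1..25, b in [-a, a]:
  a=1: (1, 1, 488)  [1]
  a=2: (2, -1, 244), (2, 1, 244)  [2]
  a=3: none
  a=4: (4, -1, 122), (4, 1, 122)  [2]
  a=5: (5, -3, 98), (5, 3, 98)  [2]
  a=6: none
  a=7: (7, -3, 70), (7, 3, 70)  [2]
  a=8: (8, -1, 61), (8, 1, 61)  [2]
  a=9: none
  a=10: (10, -7, 50), (10, -3, 49), (10, 3, 49), (10, 7, 50)  [4]
  a=11..12: none
  a=13: (13, -5, 38), (13, 5, 38)  [2]
  a=14: (14, -11, 37), (14, -3, 35), (14, 3, 35), (14, 11, 37)  [4]
  a=15: none
  a=16: (16, -15, 34), (16, 15, 34)  [2]
  a=17: (17, -15, 32), (17, 15, 32)  [2]
  a=18: none
  a=19: (19, -5, 26), (19, 5, 26)  [2]
  a=20: (20, -17, 28), (20, -7, 25), (20, 7, 25), (20, 17, 28)  [4]
  a=21..22: none
  a=23: (23, -21, 26), (23, 21, 26)  [2]
  a=24..25: none
Total reduced forms: 1 + 2 + 2 + 2 + 2 + 2 + 4 + 2 + 4 + 2 + 2 + 2 + 4 + 2 = 33
h = 33

33


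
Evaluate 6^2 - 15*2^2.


x^2 - d*y^2
= 6^2 - 15*2^2
= 36 - 60
= -24

-24


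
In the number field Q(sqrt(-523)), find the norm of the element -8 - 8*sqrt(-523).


N(a + b*sqrt(d)) = a^2 - d*b^2
= (-8)^2 - (-523)*(-8)^2
= 64 + 33472
= 33536

33536


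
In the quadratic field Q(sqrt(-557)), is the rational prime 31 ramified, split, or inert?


K = Q(sqrt(-557)). Since d mod 4 = 3, disc(K) = -2228.
Check p | disc: -2228 mod 31 = 4.
p does not divide disc. Compute Legendre symbol (d/p):
1^((31-1)/2) mod 31 = 1
(d/p) = 1, so p splits: (p) = P*P' with e=1, f=1, g=2.
Therefore p is split.

split


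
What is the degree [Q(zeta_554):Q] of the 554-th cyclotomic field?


The degree equals Euler's totient phi(554).
554 = 2 * 277
phi(554) = 276

276


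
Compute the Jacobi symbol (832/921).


Compute (832/921) via quadratic reciprocity:
  pull out 2: (2/921) = +1  (since 921 mod 8 = 1)
  pull out 2: (2/921) = +1  (since 921 mod 8 = 1)
  pull out 2: (2/921) = +1  (since 921 mod 8 = 1)
  pull out 2: (2/921) = +1  (since 921 mod 8 = 1)
  pull out 2: (2/921) = +1  (since 921 mod 8 = 1)
  pull out 2: (2/921) = +1  (since 921 mod 8 = 1)
  reciprocity: (13/921) -> +(921/13)
  reduce: (11/13)
  reciprocity: (11/13) -> +(13/11)
  reduce: (2/11)
  pull out 2: (2/11) = -1  (since 11 mod 8 = 3)
  (1/11) = 1
Product of signs = -1

-1


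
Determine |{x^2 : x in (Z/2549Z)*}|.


For prime p, the number of non-zero quadratic residues is (p-1)/2.
= (2549-1)/2
= 1274

1274


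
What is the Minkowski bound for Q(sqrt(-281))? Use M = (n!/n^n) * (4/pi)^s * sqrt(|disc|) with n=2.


d = -281, d mod 4 = 3, so disc(K) = 4d = -1124; |disc(K)| = 1124
Imaginary quadratic field, so n = 2, s = r2 = 1, r1 = 0
M = (n!/n^n) * (4/pi)^s * sqrt(|disc(K)|) = (2!/2^2) * (4/pi)^1 * sqrt(1124)
= 0.5 * 1.273240 * 33.526109
= 21.3434

21.3434


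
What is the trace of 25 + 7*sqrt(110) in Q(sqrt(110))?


Tr(a + b*sqrt(d)) = (a + b*sqrt(d)) + (a - b*sqrt(d)) = 2a
= 2 * (25)
= 50

50


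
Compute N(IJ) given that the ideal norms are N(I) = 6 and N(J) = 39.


N(IJ) = N(I) * N(J)
= 6 * 39
= 234

234


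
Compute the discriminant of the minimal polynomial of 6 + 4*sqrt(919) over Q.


The element 6 + 4*sqrt(919) has minimal polynomial:
x^2 - 12*x - 14668
Discriminant = (-12)^2 - 4*(-14668)
= 144 + 58672
= 58816

58816


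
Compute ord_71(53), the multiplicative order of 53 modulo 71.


We want ord_71(53), the smallest k >= 1 with 53^k = 1 mod 71.
n = 71 = 71, phi(71) = 70; the order divides phi(n).
Divisors of 70: 1, 2, 5, 7, 10, 14, 35, 70
Repeated squaring mod 71: 53^1 = 53, 53^2 = 40, 53^4 = 38, 53^8 = 24, 53^16 = 8, 53^32 = 64, 53^64 = 49
Test divisors in increasing order:
  k=1: 53^1 = 53 mod 71
  k=2: 53^2 = 40 mod 71
  k=5: 53^5 = 38 * 53 = 26 mod 71
  k=7: 53^7 = 38 * 40 * 53 = 46 mod 71
  k=10: 53^10 = 24 * 40 = 37 mod 71
  k=14: 53^14 = 24 * 38 * 40 = 57 mod 71
  k=35: 53^35 = 64 * 40 * 53 = 70 mod 71
  k=70: 53^70 = 49 * 38 * 40 = 1 mod 71  <- first divisor giving 1
Order = 70

70


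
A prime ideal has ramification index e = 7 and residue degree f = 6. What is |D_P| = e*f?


|D_P| = e * f
= 7 * 6
= 42

42


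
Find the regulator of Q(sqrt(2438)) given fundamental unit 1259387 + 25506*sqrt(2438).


epsilon = 1259387 + 25506*sqrt(2438)
= 2.5188e+06
R = ln(2.5188e+06)
= 14.7393

14.7393


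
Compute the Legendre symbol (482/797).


p = 797 is prime, so compute (482/797) with the reciprocity algorithm (Jacobi-symbol steps: pull out 2s via (2/n), flip via reciprocity, reduce):
  pull out 2: (2/797) = -1  (since 797 mod 8 = 5)
  reciprocity: (241/797) -> +(797/241)
  reduce: (74/241)
  pull out 2: (2/241) = +1  (since 241 mod 8 = 1)
  reciprocity: (37/241) -> +(241/37)
  reduce: (19/37)
  reciprocity: (19/37) -> +(37/19)
  reduce: (18/19)
  pull out 2: (2/19) = -1  (since 19 mod 8 = 3)
  reciprocity: (9/19) -> +(19/9)
  reduce: (1/9)
  (1/9) = 1
Product of signs = 1
(482/797) = 1

1


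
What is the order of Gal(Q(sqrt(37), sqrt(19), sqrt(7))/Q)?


The 3 square roots of distinct primes are multiplicatively independent over Q,
so [K:Q] = 2^3 and Gal(K/Q) is isomorphic to (Z/2Z)^3.
|Gal| = 2^3 = 8

8


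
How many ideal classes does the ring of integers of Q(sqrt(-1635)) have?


K = Q(sqrt(-1635)). d mod 4 = 1, so D = disc(K) = d = -1635
h(K) equals the number of primitive reduced positive-definite forms (a, b, c) = a*x^2 + b*x*y + c*y^2 with b^2 - 4ac = D,
where reduced means |b| <= a <= c, with b >= 0 whenever |b| = a or a = c, and primitive means gcd(a, b, c) = 1.
Reduced forces 3a^2 <= |D| = 1635, so 1 <= a <= 23; b must have the parity of D, and c = (b^2 - D)/(4a) must be an integer >= a.
Enumerate a = 1..23, b in [-a, a]:
  a=1: (1, 1, 409)  [1]
  a=2: none
  a=3: (3, 3, 137)  [1]
  a=4: none
  a=5: (5, 5, 83)  [1]
  a=6..10: none
  a=11: (11, -9, 39), (11, 9, 39)  [2]
  a=12: none
  a=13: (13, -9, 33), (13, 9, 33)  [2]
  a=14: none
  a=15: (15, 15, 31)  [1]
  a=16..23: none
Total reduced forms: 1 + 1 + 1 + 2 + 2 + 1 = 8
h = 8

8


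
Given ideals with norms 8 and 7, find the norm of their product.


N(IJ) = N(I) * N(J)
= 8 * 7
= 56

56


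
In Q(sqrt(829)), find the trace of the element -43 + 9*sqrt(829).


Tr(a + b*sqrt(d)) = (a + b*sqrt(d)) + (a - b*sqrt(d)) = 2a
= 2 * (-43)
= -86

-86


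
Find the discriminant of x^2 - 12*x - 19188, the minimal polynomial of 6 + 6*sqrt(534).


The element 6 + 6*sqrt(534) has minimal polynomial:
x^2 - 12*x - 19188
Discriminant = (-12)^2 - 4*(-19188)
= 144 + 76752
= 76896

76896


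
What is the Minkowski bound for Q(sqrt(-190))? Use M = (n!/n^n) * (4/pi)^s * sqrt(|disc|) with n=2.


d = -190, d mod 4 = 2, so disc(K) = 4d = -760; |disc(K)| = 760
Imaginary quadratic field, so n = 2, s = r2 = 1, r1 = 0
M = (n!/n^n) * (4/pi)^s * sqrt(|disc(K)|) = (2!/2^2) * (4/pi)^1 * sqrt(760)
= 0.5 * 1.273240 * 27.568098
= 17.5504

17.5504


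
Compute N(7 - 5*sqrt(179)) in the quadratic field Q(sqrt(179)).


N(a + b*sqrt(d)) = a^2 - d*b^2
= (7)^2 - (179)*(-5)^2
= 49 - 4475
= -4426

-4426


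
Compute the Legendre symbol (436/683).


p = 683 is prime, so compute (436/683) with the reciprocity algorithm (Jacobi-symbol steps: pull out 2s via (2/n), flip via reciprocity, reduce):
  pull out 2: (2/683) = -1  (since 683 mod 8 = 3)
  pull out 2: (2/683) = -1  (since 683 mod 8 = 3)
  reciprocity: (109/683) -> +(683/109)
  reduce: (29/109)
  reciprocity: (29/109) -> +(109/29)
  reduce: (22/29)
  pull out 2: (2/29) = -1  (since 29 mod 8 = 5)
  reciprocity: (11/29) -> +(29/11)
  reduce: (7/11)
  reciprocity: (7/11) -> -(11/7)
  reduce: (4/7)
  pull out 2: (2/7) = +1  (since 7 mod 8 = 7)
  pull out 2: (2/7) = +1  (since 7 mod 8 = 7)
  (1/7) = 1
Product of signs = 1
(436/683) = 1

1


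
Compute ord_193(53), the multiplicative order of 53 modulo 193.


We want ord_193(53), the smallest k >= 1 with 53^k = 1 mod 193.
n = 193 = 193, phi(193) = 192; the order divides phi(n).
Divisors of 192: 1, 2, 3, 4, 6, 8, 12, 16, 24, 32, 48, 64, 96, 192
Repeated squaring mod 193: 53^1 = 53, 53^2 = 107, 53^4 = 62, 53^8 = 177, 53^16 = 63, 53^32 = 109, 53^64 = 108, 53^128 = 84
Test divisors in increasing order:
  k=1: 53^1 = 53 mod 193
  k=2: 53^2 = 107 mod 193
  k=3: 53^3 = 107 * 53 = 74 mod 193
  k=4: 53^4 = 62 mod 193
  k=6: 53^6 = 62 * 107 = 72 mod 193
  k=8: 53^8 = 177 mod 193
  k=12: 53^12 = 177 * 62 = 166 mod 193
  k=16: 53^16 = 63 mod 193
  k=24: 53^24 = 63 * 177 = 150 mod 193
  k=32: 53^32 = 109 mod 193
  k=48: 53^48 = 109 * 63 = 112 mod 193
  k=64: 53^64 = 108 mod 193
  k=96: 53^96 = 108 * 109 = 192 mod 193
  k=192: 53^192 = 84 * 108 = 1 mod 193  <- first divisor giving 1
Order = 192

192


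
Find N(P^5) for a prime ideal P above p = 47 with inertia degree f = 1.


N(P^a) = p^(a*f)
= 47^(5*1)
= 47^5
= 229345007

229345007


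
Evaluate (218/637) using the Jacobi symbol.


Compute (218/637) via quadratic reciprocity:
  pull out 2: (2/637) = -1  (since 637 mod 8 = 5)
  reciprocity: (109/637) -> +(637/109)
  reduce: (92/109)
  pull out 2: (2/109) = -1  (since 109 mod 8 = 5)
  pull out 2: (2/109) = -1  (since 109 mod 8 = 5)
  reciprocity: (23/109) -> +(109/23)
  reduce: (17/23)
  reciprocity: (17/23) -> +(23/17)
  reduce: (6/17)
  pull out 2: (2/17) = +1  (since 17 mod 8 = 1)
  reciprocity: (3/17) -> +(17/3)
  reduce: (2/3)
  pull out 2: (2/3) = -1  (since 3 mod 8 = 3)
  (1/3) = 1
Product of signs = 1

1


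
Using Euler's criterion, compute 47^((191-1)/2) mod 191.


p = 191 is prime and the exponent is (p-1)/2 = 95, so by Euler's criterion 47^95 = (47/191) = +1 or -1 mod 191.
Compute by square-and-multiply:
  95 = 64 + 16 + 8 + 4 + 2 + 1 (binary 1011111)
  Repeated squaring mod 191: 47^1 = 47, 47^2 = 108, 47^4 = 13, 47^8 = 169, 47^16 = 102, 47^32 = 90, 47^64 = 78
  47^95 = 47^64 * 47^16 * 47^8 * 47^4 * 47^2 * 47^1 = 78 * 102 * 169 * 13 * 108 * 47 mod 191
    78 * 102 = 7956 = 125 mod 191
    125 * 169 = 21125 = 115 mod 191
    115 * 13 = 1495 = 158 mod 191
    158 * 108 = 17064 = 65 mod 191
    65 * 47 = 3055 = 190 mod 191
  47^95 = 190 mod 191
Result 190 = p - 1 = -1 mod 191: 47 is a quadratic non-residue mod 191. As a residue in [0, p-1] the value is 190.
47^95 mod 191 = 190

190


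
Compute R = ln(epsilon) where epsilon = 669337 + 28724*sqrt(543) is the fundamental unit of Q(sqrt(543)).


epsilon = 669337 + 28724*sqrt(543)
= 1.3387e+06
R = ln(1.3387e+06)
= 14.1072

14.1072


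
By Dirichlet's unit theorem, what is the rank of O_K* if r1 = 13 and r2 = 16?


By Dirichlet's unit theorem:
rank = r1 + r2 - 1
= 13 + 16 - 1
= 28

28


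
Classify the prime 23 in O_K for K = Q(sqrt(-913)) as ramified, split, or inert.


K = Q(sqrt(-913)). Since d mod 4 = 3, disc(K) = -3652.
Check p | disc: -3652 mod 23 = 5.
p does not divide disc. Compute Legendre symbol (d/p):
7^((23-1)/2) mod 23 = -1
(d/p) = -1, so p is inert: (p) stays prime with e=1, f=2, g=1.
Therefore p is inert.

inert


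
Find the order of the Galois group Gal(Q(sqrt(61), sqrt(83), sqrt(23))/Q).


The 3 square roots of distinct primes are multiplicatively independent over Q,
so [K:Q] = 2^3 and Gal(K/Q) is isomorphic to (Z/2Z)^3.
|Gal| = 2^3 = 8

8


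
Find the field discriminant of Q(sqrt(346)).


For K = Q(sqrt(d)) with d squarefree: disc(K) = d if d = 1 mod 4, and disc(K) = 4d if d = 2 or 3 mod 4.
Here d = 346, and d mod 4 = 2.
d = 2 mod 4, not 1 (O_K = Z[sqrt(d)]), so disc(K) = 4d = 4 * (346) = 1384

1384


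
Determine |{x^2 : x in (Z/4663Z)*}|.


For prime p, the number of non-zero quadratic residues is (p-1)/2.
= (4663-1)/2
= 2331

2331


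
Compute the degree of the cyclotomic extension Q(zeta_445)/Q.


The degree equals Euler's totient phi(445).
445 = 5 * 89
phi(445) = 352

352


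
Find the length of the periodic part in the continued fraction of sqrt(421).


Run the CF algorithm for sqrt(421).
a_0 = floor(sqrt(421)) = 20; set m_0=0, q_0=1.
Recurrence: m' = q*a - m,  q' = (d - m'^2)/q,  a' = floor((a_0 + m')/q').
  step 1: m=20, q=21, a=1
  step 2: m=1, q=20, a=1
  step 3: m=19, q=3, a=13
  step 4: m=20, q=7, a=5
  step 5: m=15, q=28, a=1
  step 6: m=13, q=9, a=3
  step 7: m=14, q=25, a=1
  step 8: m=11, q=12, a=2
  step 9: m=13, q=21, a=1
  step 10: m=8, q=17, a=1
  step 11: m=9, q=20, a=1
  step 12: m=11, q=15, a=2
  step 13: m=19, q=4, a=9
  step 14: m=17, q=33, a=1
  step 15: m=16, q=5, a=7
  step 16: m=19, q=12, a=3
  step 17: m=17, q=11, a=3
  step 18: m=16, q=15, a=2
  step 19: m=14, q=15, a=2
  step 20: m=16, q=11, a=3
  step 21: m=17, q=12, a=3
  step 22: m=19, q=5, a=7
  step 23: m=16, q=33, a=1
  step 24: m=17, q=4, a=9
  step 25: m=19, q=15, a=2
  step 26: m=11, q=20, a=1
  step 27: m=9, q=17, a=1
  step 28: m=8, q=21, a=1
  step 29: m=13, q=12, a=2
  step 30: m=11, q=25, a=1
  step 31: m=14, q=9, a=3
  step 32: m=13, q=28, a=1
  step 33: m=15, q=7, a=5
  step 34: m=20, q=3, a=13
  step 35: m=19, q=20, a=1
  step 36: m=1, q=21, a=1
  step 37: m=20, q=1, a=40
a_37 = 2*a_0 = 40, so the period closes here.
sqrt(421) = [20; 1, 1, 13, 5, 1, 3, 1, 2, 1, 1, 1, 2, 9, 1, 7, 3, 3, 2, 2, 3, 3, 7, 1, 9, 2, 1, 1, 1, 2, 1, 3, 1, 5, 13, 1, 1, 40]
Period length = 37

37


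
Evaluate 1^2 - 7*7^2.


x^2 - d*y^2
= 1^2 - 7*7^2
= 1 - 343
= -342

-342


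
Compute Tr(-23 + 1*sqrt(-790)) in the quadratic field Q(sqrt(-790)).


Tr(a + b*sqrt(d)) = (a + b*sqrt(d)) + (a - b*sqrt(d)) = 2a
= 2 * (-23)
= -46

-46


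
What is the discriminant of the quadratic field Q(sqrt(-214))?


For K = Q(sqrt(d)) with d squarefree: disc(K) = d if d = 1 mod 4, and disc(K) = 4d if d = 2 or 3 mod 4.
Here d = -214, and d mod 4 = 2.
d = 2 mod 4, not 1 (O_K = Z[sqrt(d)]), so disc(K) = 4d = 4 * (-214) = -856

-856


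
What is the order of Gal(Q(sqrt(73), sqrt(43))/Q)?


The 2 square roots of distinct primes are multiplicatively independent over Q,
so [K:Q] = 2^2 and Gal(K/Q) is isomorphic to (Z/2Z)^2.
|Gal| = 2^2 = 4

4


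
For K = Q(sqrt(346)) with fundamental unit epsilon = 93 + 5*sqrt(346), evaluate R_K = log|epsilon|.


epsilon = 93 + 5*sqrt(346)
= 186.0054
R = ln(186.0054)
= 5.2258

5.2258


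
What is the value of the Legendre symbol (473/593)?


p = 593 is prime, so compute (473/593) with the reciprocity algorithm (Jacobi-symbol steps: pull out 2s via (2/n), flip via reciprocity, reduce):
  reciprocity: (473/593) -> +(593/473)
  reduce: (120/473)
  pull out 2: (2/473) = +1  (since 473 mod 8 = 1)
  pull out 2: (2/473) = +1  (since 473 mod 8 = 1)
  pull out 2: (2/473) = +1  (since 473 mod 8 = 1)
  reciprocity: (15/473) -> +(473/15)
  reduce: (8/15)
  pull out 2: (2/15) = +1  (since 15 mod 8 = 7)
  pull out 2: (2/15) = +1  (since 15 mod 8 = 7)
  pull out 2: (2/15) = +1  (since 15 mod 8 = 7)
  (1/15) = 1
Product of signs = 1
(473/593) = 1

1


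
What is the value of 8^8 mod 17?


p = 17 is prime and the exponent is (p-1)/2 = 8, so by Euler's criterion 8^8 = (8/17) = +1 or -1 mod 17.
Compute by square-and-multiply:
  8 = 8 (binary 1000)
  Repeated squaring mod 17: 8^1 = 8, 8^2 = 13, 8^4 = 16, 8^8 = 1
  8^8 = 1 mod 17
Result 1: 8 is a quadratic residue mod 17.
8^8 mod 17 = 1

1


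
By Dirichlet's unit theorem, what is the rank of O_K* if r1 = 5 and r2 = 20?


By Dirichlet's unit theorem:
rank = r1 + r2 - 1
= 5 + 20 - 1
= 24

24


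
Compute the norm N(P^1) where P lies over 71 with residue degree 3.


N(P^a) = p^(a*f)
= 71^(1*3)
= 71^3
= 357911

357911


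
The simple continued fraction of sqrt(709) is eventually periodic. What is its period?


Run the CF algorithm for sqrt(709).
a_0 = floor(sqrt(709)) = 26; set m_0=0, q_0=1.
Recurrence: m' = q*a - m,  q' = (d - m'^2)/q,  a' = floor((a_0 + m')/q').
  step 1: m=26, q=33, a=1
  step 2: m=7, q=20, a=1
  step 3: m=13, q=27, a=1
  step 4: m=14, q=19, a=2
  step 5: m=24, q=7, a=7
  step 6: m=25, q=12, a=4
  step 7: m=23, q=15, a=3
  step 8: m=22, q=15, a=3
  step 9: m=23, q=12, a=4
  step 10: m=25, q=7, a=7
  step 11: m=24, q=19, a=2
  step 12: m=14, q=27, a=1
  step 13: m=13, q=20, a=1
  step 14: m=7, q=33, a=1
  step 15: m=26, q=1, a=52
a_15 = 2*a_0 = 52, so the period closes here.
sqrt(709) = [26; 1, 1, 1, 2, 7, 4, 3, 3, 4, 7, 2, 1, 1, 1, 52]
Period length = 15

15


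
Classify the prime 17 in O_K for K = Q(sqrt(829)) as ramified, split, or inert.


K = Q(sqrt(829)). Since d mod 4 = 1, disc(K) = 829.
Check p | disc: 829 mod 17 = 13.
p does not divide disc. Compute Legendre symbol (d/p):
13^((17-1)/2) mod 17 = 1
(d/p) = 1, so p splits: (p) = P*P' with e=1, f=1, g=2.
Therefore p is split.

split


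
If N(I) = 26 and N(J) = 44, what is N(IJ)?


N(IJ) = N(I) * N(J)
= 26 * 44
= 1144

1144


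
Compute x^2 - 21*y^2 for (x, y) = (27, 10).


x^2 - d*y^2
= 27^2 - 21*10^2
= 729 - 2100
= -1371

-1371


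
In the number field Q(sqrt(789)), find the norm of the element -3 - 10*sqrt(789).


N(a + b*sqrt(d)) = a^2 - d*b^2
= (-3)^2 - (789)*(-10)^2
= 9 - 78900
= -78891

-78891


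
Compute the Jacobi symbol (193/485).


Compute (193/485) via quadratic reciprocity:
  reciprocity: (193/485) -> +(485/193)
  reduce: (99/193)
  reciprocity: (99/193) -> +(193/99)
  reduce: (94/99)
  pull out 2: (2/99) = -1  (since 99 mod 8 = 3)
  reciprocity: (47/99) -> -(99/47)
  reduce: (5/47)
  reciprocity: (5/47) -> +(47/5)
  reduce: (2/5)
  pull out 2: (2/5) = -1  (since 5 mod 8 = 5)
  (1/5) = 1
Product of signs = -1

-1


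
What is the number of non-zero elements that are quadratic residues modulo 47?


For prime p, the number of non-zero quadratic residues is (p-1)/2.
= (47-1)/2
= 23

23


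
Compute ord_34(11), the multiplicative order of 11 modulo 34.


We want ord_34(11), the smallest k >= 1 with 11^k = 1 mod 34.
n = 34 = 2 * 17, phi(34) = 16; the order divides phi(n).
Divisors of 16: 1, 2, 4, 8, 16
Repeated squaring mod 34: 11^1 = 11, 11^2 = 19, 11^4 = 21, 11^8 = 33, 11^16 = 1
Test divisors in increasing order:
  k=1: 11^1 = 11 mod 34
  k=2: 11^2 = 19 mod 34
  k=4: 11^4 = 21 mod 34
  k=8: 11^8 = 33 mod 34
  k=16: 11^16 = 1 mod 34  <- first divisor giving 1
Order = 16

16


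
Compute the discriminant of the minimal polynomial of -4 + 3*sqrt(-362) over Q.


The element -4 + 3*sqrt(-362) has minimal polynomial:
x^2 + 8*x + 3274
Discriminant = (8)^2 - 4*(3274)
= 64 - 13096
= -13032

-13032


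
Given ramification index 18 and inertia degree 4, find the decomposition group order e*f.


|D_P| = e * f
= 18 * 4
= 72

72


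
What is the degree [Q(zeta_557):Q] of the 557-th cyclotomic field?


The degree equals Euler's totient phi(557).
557 = 557
phi(557) = 556

556


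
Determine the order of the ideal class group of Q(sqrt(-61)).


K = Q(sqrt(-61)). d mod 4 = 3, so D = disc(K) = 4d = -244
h(K) equals the number of primitive reduced positive-definite forms (a, b, c) = a*x^2 + b*x*y + c*y^2 with b^2 - 4ac = D,
where reduced means |b| <= a <= c, with b >= 0 whenever |b| = a or a = c, and primitive means gcd(a, b, c) = 1.
Reduced forces 3a^2 <= |D| = 244, so 1 <= a <= 9; b must have the parity of D, and c = (b^2 - D)/(4a) must be an integer >= a.
Enumerate a = 1..9, b in [-a, a]:
  a=1: (1, 0, 61)  [1]
  a=2: (2, 2, 31)  [1]
  a=3..4: none
  a=5: (5, -4, 13), (5, 4, 13)  [2]
  a=6: none
  a=7: (7, -6, 10), (7, 6, 10)  [2]
  a=8..9: none
Total reduced forms: 1 + 1 + 2 + 2 = 6
h = 6

6


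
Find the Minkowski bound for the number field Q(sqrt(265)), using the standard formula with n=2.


d = 265, d mod 4 = 1, so disc(K) = d = 265; |disc(K)| = 265
Real quadratic field, so n = 2, s = r2 = 0, r1 = 2
M = (n!/n^n) * (4/pi)^s * sqrt(|disc(K)|) = (2!/2^2) * (4/pi)^0 * sqrt(265)
= 0.5 * 1.000000 * 16.278821
= 8.1394

8.1394


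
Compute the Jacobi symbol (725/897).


Compute (725/897) via quadratic reciprocity:
  reciprocity: (725/897) -> +(897/725)
  reduce: (172/725)
  pull out 2: (2/725) = -1  (since 725 mod 8 = 5)
  pull out 2: (2/725) = -1  (since 725 mod 8 = 5)
  reciprocity: (43/725) -> +(725/43)
  reduce: (37/43)
  reciprocity: (37/43) -> +(43/37)
  reduce: (6/37)
  pull out 2: (2/37) = -1  (since 37 mod 8 = 5)
  reciprocity: (3/37) -> +(37/3)
  reduce: (1/3)
  (1/3) = 1
Product of signs = -1

-1


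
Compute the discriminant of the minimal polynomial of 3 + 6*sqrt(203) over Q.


The element 3 + 6*sqrt(203) has minimal polynomial:
x^2 - 6*x - 7299
Discriminant = (-6)^2 - 4*(-7299)
= 36 + 29196
= 29232

29232


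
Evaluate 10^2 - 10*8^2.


x^2 - d*y^2
= 10^2 - 10*8^2
= 100 - 640
= -540

-540


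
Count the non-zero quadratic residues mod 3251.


For prime p, the number of non-zero quadratic residues is (p-1)/2.
= (3251-1)/2
= 1625

1625


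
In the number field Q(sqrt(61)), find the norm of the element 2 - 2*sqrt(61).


N(a + b*sqrt(d)) = a^2 - d*b^2
= (2)^2 - (61)*(-2)^2
= 4 - 244
= -240

-240


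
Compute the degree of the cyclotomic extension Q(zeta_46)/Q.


The degree equals Euler's totient phi(46).
46 = 2 * 23
phi(46) = 22

22


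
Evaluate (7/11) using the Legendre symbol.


p = 11 is prime, so compute (7/11) with the reciprocity algorithm (Jacobi-symbol steps: pull out 2s via (2/n), flip via reciprocity, reduce):
  reciprocity: (7/11) -> -(11/7)
  reduce: (4/7)
  pull out 2: (2/7) = +1  (since 7 mod 8 = 7)
  pull out 2: (2/7) = +1  (since 7 mod 8 = 7)
  (1/7) = 1
Product of signs = -1
(7/11) = -1

-1


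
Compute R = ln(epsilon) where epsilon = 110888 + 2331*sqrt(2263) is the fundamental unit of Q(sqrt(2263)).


epsilon = 110888 + 2331*sqrt(2263)
= 221776.0000
R = ln(221776.0000)
= 12.3094

12.3094


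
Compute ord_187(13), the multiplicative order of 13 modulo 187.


We want ord_187(13), the smallest k >= 1 with 13^k = 1 mod 187.
n = 187 = 11 * 17, phi(187) = 160; the order divides phi(n).
Divisors of 160: 1, 2, 4, 5, 8, 10, 16, 20, 32, 40, 80, 160
Repeated squaring mod 187: 13^1 = 13, 13^2 = 169, 13^4 = 137, 13^8 = 69, 13^16 = 86, 13^32 = 103, 13^64 = 137, 13^128 = 69
Test divisors in increasing order:
  k=1: 13^1 = 13 mod 187
  k=2: 13^2 = 169 mod 187
  k=4: 13^4 = 137 mod 187
  k=5: 13^5 = 137 * 13 = 98 mod 187
  k=8: 13^8 = 69 mod 187
  k=10: 13^10 = 69 * 169 = 67 mod 187
  k=16: 13^16 = 86 mod 187
  k=20: 13^20 = 86 * 137 = 1 mod 187  <- first divisor giving 1
Order = 20

20


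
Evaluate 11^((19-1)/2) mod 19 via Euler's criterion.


p = 19 is prime and the exponent is (p-1)/2 = 9, so by Euler's criterion 11^9 = (11/19) = +1 or -1 mod 19.
Compute by square-and-multiply:
  9 = 8 + 1 (binary 1001)
  Repeated squaring mod 19: 11^1 = 11, 11^2 = 7, 11^4 = 11, 11^8 = 7
  11^9 = 11^8 * 11^1 = 7 * 11 mod 19
    7 * 11 = 77 = 1 mod 19
  11^9 = 1 mod 19
Result 1: 11 is a quadratic residue mod 19.
11^9 mod 19 = 1

1


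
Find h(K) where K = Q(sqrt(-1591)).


K = Q(sqrt(-1591)). d mod 4 = 1, so D = disc(K) = d = -1591
h(K) equals the number of primitive reduced positive-definite forms (a, b, c) = a*x^2 + b*x*y + c*y^2 with b^2 - 4ac = D,
where reduced means |b| <= a <= c, with b >= 0 whenever |b| = a or a = c, and primitive means gcd(a, b, c) = 1.
Reduced forces 3a^2 <= |D| = 1591, so 1 <= a <= 23; b must have the parity of D, and c = (b^2 - D)/(4a) must be an integer >= a.
Enumerate a = 1..23, b in [-a, a]:
  a=1: (1, 1, 398)  [1]
  a=2: (2, -1, 199), (2, 1, 199)  [2]
  a=3: none
  a=4: (4, -3, 100), (4, 3, 100)  [2]
  a=5: (5, -3, 80), (5, 3, 80)  [2]
  a=6..7: none
  a=8: (8, -3, 50), (8, 3, 50)  [2]
  a=9: none
  a=10: (10, -7, 41), (10, -3, 40), (10, 3, 40), (10, 7, 41)  [4]
  a=11: (11, -9, 38), (11, 9, 38)  [2]
  a=12..15: none
  a=16: (16, -3, 25), (16, 3, 25)  [2]
  a=17..18: none
  a=19: (19, -9, 22), (19, 9, 22)  [2]
  a=20: (20, -13, 22), (20, 3, 20), (20, 13, 22)  [3]
  a=21..23: none
Total reduced forms: 1 + 2 + 2 + 2 + 2 + 4 + 2 + 2 + 2 + 3 = 22
h = 22

22


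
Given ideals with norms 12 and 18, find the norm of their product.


N(IJ) = N(I) * N(J)
= 12 * 18
= 216

216


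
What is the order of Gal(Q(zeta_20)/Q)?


|Gal(Q(zeta_20)/Q)| = phi(20)
= 8

8


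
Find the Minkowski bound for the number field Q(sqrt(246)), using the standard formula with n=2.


d = 246, d mod 4 = 2, so disc(K) = 4d = 984; |disc(K)| = 984
Real quadratic field, so n = 2, s = r2 = 0, r1 = 2
M = (n!/n^n) * (4/pi)^s * sqrt(|disc(K)|) = (2!/2^2) * (4/pi)^0 * sqrt(984)
= 0.5 * 1.000000 * 31.368774
= 15.6844

15.6844


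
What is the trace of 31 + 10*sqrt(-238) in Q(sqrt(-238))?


Tr(a + b*sqrt(d)) = (a + b*sqrt(d)) + (a - b*sqrt(d)) = 2a
= 2 * (31)
= 62

62


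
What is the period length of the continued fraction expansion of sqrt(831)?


Run the CF algorithm for sqrt(831).
a_0 = floor(sqrt(831)) = 28; set m_0=0, q_0=1.
Recurrence: m' = q*a - m,  q' = (d - m'^2)/q,  a' = floor((a_0 + m')/q').
  step 1: m=28, q=47, a=1
  step 2: m=19, q=10, a=4
  step 3: m=21, q=39, a=1
  step 4: m=18, q=13, a=3
  step 5: m=21, q=30, a=1
  step 6: m=9, q=25, a=1
  step 7: m=16, q=23, a=1
  step 8: m=7, q=34, a=1
  step 9: m=27, q=3, a=18
  step 10: m=27, q=34, a=1
  step 11: m=7, q=23, a=1
  step 12: m=16, q=25, a=1
  step 13: m=9, q=30, a=1
  step 14: m=21, q=13, a=3
  step 15: m=18, q=39, a=1
  step 16: m=21, q=10, a=4
  step 17: m=19, q=47, a=1
  step 18: m=28, q=1, a=56
a_18 = 2*a_0 = 56, so the period closes here.
sqrt(831) = [28; 1, 4, 1, 3, 1, 1, 1, 1, 18, 1, 1, 1, 1, 3, 1, 4, 1, 56]
Period length = 18

18


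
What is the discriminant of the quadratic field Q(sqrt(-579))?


For K = Q(sqrt(d)) with d squarefree: disc(K) = d if d = 1 mod 4, and disc(K) = 4d if d = 2 or 3 mod 4.
Here d = -579, and d mod 4 = 1.
d = 1 mod 4 (O_K = Z[(1+sqrt(d))/2]), so disc(K) = d = -579

-579


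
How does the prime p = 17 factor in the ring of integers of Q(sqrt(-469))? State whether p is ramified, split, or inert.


K = Q(sqrt(-469)). Since d mod 4 = 3, disc(K) = -1876.
Check p | disc: -1876 mod 17 = 11.
p does not divide disc. Compute Legendre symbol (d/p):
7^((17-1)/2) mod 17 = -1
(d/p) = -1, so p is inert: (p) stays prime with e=1, f=2, g=1.
Therefore p is inert.

inert


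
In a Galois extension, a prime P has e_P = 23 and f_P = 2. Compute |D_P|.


|D_P| = e * f
= 23 * 2
= 46

46


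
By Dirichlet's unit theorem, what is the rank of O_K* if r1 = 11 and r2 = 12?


By Dirichlet's unit theorem:
rank = r1 + r2 - 1
= 11 + 12 - 1
= 22

22


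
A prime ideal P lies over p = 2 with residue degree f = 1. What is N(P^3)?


N(P^a) = p^(a*f)
= 2^(3*1)
= 2^3
= 8

8


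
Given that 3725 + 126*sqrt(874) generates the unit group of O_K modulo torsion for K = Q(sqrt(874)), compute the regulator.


epsilon = 3725 + 126*sqrt(874)
= 7449.9999
R = ln(7449.9999)
= 8.9160

8.9160


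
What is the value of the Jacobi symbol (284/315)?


Compute (284/315) via quadratic reciprocity:
  pull out 2: (2/315) = -1  (since 315 mod 8 = 3)
  pull out 2: (2/315) = -1  (since 315 mod 8 = 3)
  reciprocity: (71/315) -> -(315/71)
  reduce: (31/71)
  reciprocity: (31/71) -> -(71/31)
  reduce: (9/31)
  reciprocity: (9/31) -> +(31/9)
  reduce: (4/9)
  pull out 2: (2/9) = +1  (since 9 mod 8 = 1)
  pull out 2: (2/9) = +1  (since 9 mod 8 = 1)
  (1/9) = 1
Product of signs = 1

1


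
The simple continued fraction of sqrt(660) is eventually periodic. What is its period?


Run the CF algorithm for sqrt(660).
a_0 = floor(sqrt(660)) = 25; set m_0=0, q_0=1.
Recurrence: m' = q*a - m,  q' = (d - m'^2)/q,  a' = floor((a_0 + m')/q').
  step 1: m=25, q=35, a=1
  step 2: m=10, q=16, a=2
  step 3: m=22, q=11, a=4
  step 4: m=22, q=16, a=2
  step 5: m=10, q=35, a=1
  step 6: m=25, q=1, a=50
a_6 = 2*a_0 = 50, so the period closes here.
sqrt(660) = [25; 1, 2, 4, 2, 1, 50]
Period length = 6

6


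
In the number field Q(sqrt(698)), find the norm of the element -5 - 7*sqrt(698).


N(a + b*sqrt(d)) = a^2 - d*b^2
= (-5)^2 - (698)*(-7)^2
= 25 - 34202
= -34177

-34177


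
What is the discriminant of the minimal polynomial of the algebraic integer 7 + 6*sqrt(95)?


The element 7 + 6*sqrt(95) has minimal polynomial:
x^2 - 14*x - 3371
Discriminant = (-14)^2 - 4*(-3371)
= 196 + 13484
= 13680

13680


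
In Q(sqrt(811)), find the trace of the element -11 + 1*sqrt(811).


Tr(a + b*sqrt(d)) = (a + b*sqrt(d)) + (a - b*sqrt(d)) = 2a
= 2 * (-11)
= -22

-22


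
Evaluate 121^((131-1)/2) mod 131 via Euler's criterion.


p = 131 is prime and the exponent is (p-1)/2 = 65, so by Euler's criterion 121^65 = (121/131) = +1 or -1 mod 131.
Compute by square-and-multiply:
  65 = 64 + 1 (binary 1000001)
  Repeated squaring mod 131: 121^1 = 121, 121^2 = 100, 121^4 = 44, 121^8 = 102, 121^16 = 55, 121^32 = 12, 121^64 = 13
  121^65 = 121^64 * 121^1 = 13 * 121 mod 131
    13 * 121 = 1573 = 1 mod 131
  121^65 = 1 mod 131
Result 1: 121 is a quadratic residue mod 131.
121^65 mod 131 = 1

1


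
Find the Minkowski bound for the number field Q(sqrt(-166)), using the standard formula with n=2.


d = -166, d mod 4 = 2, so disc(K) = 4d = -664; |disc(K)| = 664
Imaginary quadratic field, so n = 2, s = r2 = 1, r1 = 0
M = (n!/n^n) * (4/pi)^s * sqrt(|disc(K)|) = (2!/2^2) * (4/pi)^1 * sqrt(664)
= 0.5 * 1.273240 * 25.768197
= 16.4045

16.4045


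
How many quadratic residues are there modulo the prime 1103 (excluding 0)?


For prime p, the number of non-zero quadratic residues is (p-1)/2.
= (1103-1)/2
= 551

551


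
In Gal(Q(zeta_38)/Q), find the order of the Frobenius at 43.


The Frobenius at p in Gal(Q(zeta_n)/Q) = (Z/nZ)* is the class of p, so its order is ord_38(43), the smallest k >= 1 with 43^k = 1 mod 38.
n = 38 = 2 * 19, phi(38) = 18; the order divides phi(n).
Divisors of 18: 1, 2, 3, 6, 9, 18
Repeated squaring mod 38: 43^1 = 5, 43^2 = 25, 43^4 = 17, 43^8 = 23, 43^16 = 35
Test divisors in increasing order:
  k=1: 43^1 = 5 mod 38
  k=2: 43^2 = 25 mod 38
  k=3: 43^3 = 25 * 5 = 11 mod 38
  k=6: 43^6 = 17 * 25 = 7 mod 38
  k=9: 43^9 = 23 * 5 = 1 mod 38  <- first divisor giving 1
Order = 9

9


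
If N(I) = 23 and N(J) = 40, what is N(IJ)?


N(IJ) = N(I) * N(J)
= 23 * 40
= 920

920


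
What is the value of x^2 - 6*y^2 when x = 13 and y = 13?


x^2 - d*y^2
= 13^2 - 6*13^2
= 169 - 1014
= -845

-845


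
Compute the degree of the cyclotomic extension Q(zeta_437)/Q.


The degree equals Euler's totient phi(437).
437 = 19 * 23
phi(437) = 396

396


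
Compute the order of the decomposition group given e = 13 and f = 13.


|D_P| = e * f
= 13 * 13
= 169

169


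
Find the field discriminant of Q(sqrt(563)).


For K = Q(sqrt(d)) with d squarefree: disc(K) = d if d = 1 mod 4, and disc(K) = 4d if d = 2 or 3 mod 4.
Here d = 563, and d mod 4 = 3.
d = 3 mod 4, not 1 (O_K = Z[sqrt(d)]), so disc(K) = 4d = 4 * (563) = 2252

2252


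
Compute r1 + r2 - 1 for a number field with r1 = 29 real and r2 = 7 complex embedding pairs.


By Dirichlet's unit theorem:
rank = r1 + r2 - 1
= 29 + 7 - 1
= 35

35


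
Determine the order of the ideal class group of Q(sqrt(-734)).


K = Q(sqrt(-734)). d mod 4 = 2, so D = disc(K) = 4d = -2936
h(K) equals the number of primitive reduced positive-definite forms (a, b, c) = a*x^2 + b*x*y + c*y^2 with b^2 - 4ac = D,
where reduced means |b| <= a <= c, with b >= 0 whenever |b| = a or a = c, and primitive means gcd(a, b, c) = 1.
Reduced forces 3a^2 <= |D| = 2936, so 1 <= a <= 31; b must have the parity of D, and c = (b^2 - D)/(4a) must be an integer >= a.
Enumerate a = 1..31, b in [-a, a]:
  a=1: (1, 0, 734)  [1]
  a=2: (2, 0, 367)  [1]
  a=3: (3, -2, 245), (3, 2, 245)  [2]
  a=4: none
  a=5: (5, -2, 147), (5, 2, 147)  [2]
  a=6: (6, -4, 123), (6, 4, 123)  [2]
  a=7: (7, -2, 105), (7, 2, 105)  [2]
  a=8: none
  a=9: (9, -4, 82), (9, 4, 82)  [2]
  a=10: (10, -8, 75), (10, 8, 75)  [2]
  a=11: (11, -10, 69), (11, 10, 69)  [2]
  a=12..13: none
  a=14: (14, -12, 55), (14, 12, 55)  [2]
  a=15: (15, -8, 50), (15, -2, 49), (15, 2, 49), (15, 8, 50)  [4]
  a=16..17: none
  a=18: (18, -4, 41), (18, 4, 41)  [2]
  a=19: (19, -16, 42), (19, 16, 42)  [2]
  a=20: none
  a=21: (21, -16, 38), (21, -2, 35), (21, 2, 35), (21, 16, 38)  [4]
  a=22: (22, -12, 35), (22, 12, 35)  [2]
  a=23: (23, -10, 33), (23, 10, 33)  [2]
  a=24: none
  a=25: (25, -8, 30), (25, 8, 30)  [2]
  a=26: none
  a=27: (27, -14, 29), (27, 14, 29)  [2]
  a=28..29: none
  a=30: (30, -28, 31), (30, 28, 31)  [2]
  a=31: none
Total reduced forms: 1 + 1 + 2 + 2 + 2 + 2 + 2 + 2 + 2 + 2 + 4 + 2 + 2 + 4 + 2 + 2 + 2 + 2 + 2 = 40
h = 40

40


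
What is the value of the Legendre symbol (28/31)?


p = 31 is prime, so compute (28/31) with the reciprocity algorithm (Jacobi-symbol steps: pull out 2s via (2/n), flip via reciprocity, reduce):
  pull out 2: (2/31) = +1  (since 31 mod 8 = 7)
  pull out 2: (2/31) = +1  (since 31 mod 8 = 7)
  reciprocity: (7/31) -> -(31/7)
  reduce: (3/7)
  reciprocity: (3/7) -> -(7/3)
  reduce: (1/3)
  (1/3) = 1
Product of signs = 1
(28/31) = 1

1


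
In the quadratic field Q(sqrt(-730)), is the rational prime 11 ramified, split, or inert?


K = Q(sqrt(-730)). Since d mod 4 = 2, disc(K) = -2920.
Check p | disc: -2920 mod 11 = 6.
p does not divide disc. Compute Legendre symbol (d/p):
7^((11-1)/2) mod 11 = -1
(d/p) = -1, so p is inert: (p) stays prime with e=1, f=2, g=1.
Therefore p is inert.

inert


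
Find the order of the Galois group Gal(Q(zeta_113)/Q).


|Gal(Q(zeta_113)/Q)| = phi(113)
= 112

112


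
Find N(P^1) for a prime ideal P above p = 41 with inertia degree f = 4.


N(P^a) = p^(a*f)
= 41^(1*4)
= 41^4
= 2825761

2825761


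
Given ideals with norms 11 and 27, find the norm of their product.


N(IJ) = N(I) * N(J)
= 11 * 27
= 297

297


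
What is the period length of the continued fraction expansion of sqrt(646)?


Run the CF algorithm for sqrt(646).
a_0 = floor(sqrt(646)) = 25; set m_0=0, q_0=1.
Recurrence: m' = q*a - m,  q' = (d - m'^2)/q,  a' = floor((a_0 + m')/q').
  step 1: m=25, q=21, a=2
  step 2: m=17, q=17, a=2
  step 3: m=17, q=21, a=2
  step 4: m=25, q=1, a=50
a_4 = 2*a_0 = 50, so the period closes here.
sqrt(646) = [25; 2, 2, 2, 50]
Period length = 4

4


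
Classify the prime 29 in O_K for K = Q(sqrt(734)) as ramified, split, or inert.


K = Q(sqrt(734)). Since d mod 4 = 2, disc(K) = 2936.
Check p | disc: 2936 mod 29 = 7.
p does not divide disc. Compute Legendre symbol (d/p):
9^((29-1)/2) mod 29 = 1
(d/p) = 1, so p splits: (p) = P*P' with e=1, f=1, g=2.
Therefore p is split.

split


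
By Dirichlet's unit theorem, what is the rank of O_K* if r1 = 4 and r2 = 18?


By Dirichlet's unit theorem:
rank = r1 + r2 - 1
= 4 + 18 - 1
= 21

21


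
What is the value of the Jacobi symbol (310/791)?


Compute (310/791) via quadratic reciprocity:
  pull out 2: (2/791) = +1  (since 791 mod 8 = 7)
  reciprocity: (155/791) -> -(791/155)
  reduce: (16/155)
  pull out 2: (2/155) = -1  (since 155 mod 8 = 3)
  pull out 2: (2/155) = -1  (since 155 mod 8 = 3)
  pull out 2: (2/155) = -1  (since 155 mod 8 = 3)
  pull out 2: (2/155) = -1  (since 155 mod 8 = 3)
  (1/155) = 1
Product of signs = -1

-1


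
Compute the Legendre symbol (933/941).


p = 941 is prime, so compute (933/941) with the reciprocity algorithm (Jacobi-symbol steps: pull out 2s via (2/n), flip via reciprocity, reduce):
  reciprocity: (933/941) -> +(941/933)
  reduce: (8/933)
  pull out 2: (2/933) = -1  (since 933 mod 8 = 5)
  pull out 2: (2/933) = -1  (since 933 mod 8 = 5)
  pull out 2: (2/933) = -1  (since 933 mod 8 = 5)
  (1/933) = 1
Product of signs = -1
(933/941) = -1

-1


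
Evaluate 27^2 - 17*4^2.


x^2 - d*y^2
= 27^2 - 17*4^2
= 729 - 272
= 457

457


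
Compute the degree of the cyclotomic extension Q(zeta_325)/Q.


The degree equals Euler's totient phi(325).
325 = 5^2 * 13
phi(325) = 240

240


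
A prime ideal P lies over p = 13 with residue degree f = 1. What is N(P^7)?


N(P^a) = p^(a*f)
= 13^(7*1)
= 13^7
= 62748517

62748517


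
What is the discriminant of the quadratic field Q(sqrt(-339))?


For K = Q(sqrt(d)) with d squarefree: disc(K) = d if d = 1 mod 4, and disc(K) = 4d if d = 2 or 3 mod 4.
Here d = -339, and d mod 4 = 1.
d = 1 mod 4 (O_K = Z[(1+sqrt(d))/2]), so disc(K) = d = -339

-339


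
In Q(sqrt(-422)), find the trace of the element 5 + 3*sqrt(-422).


Tr(a + b*sqrt(d)) = (a + b*sqrt(d)) + (a - b*sqrt(d)) = 2a
= 2 * (5)
= 10

10


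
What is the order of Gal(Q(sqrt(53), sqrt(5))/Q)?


The 2 square roots of distinct primes are multiplicatively independent over Q,
so [K:Q] = 2^2 and Gal(K/Q) is isomorphic to (Z/2Z)^2.
|Gal| = 2^2 = 4

4


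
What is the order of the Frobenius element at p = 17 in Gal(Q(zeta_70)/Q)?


The Frobenius at p in Gal(Q(zeta_n)/Q) = (Z/nZ)* is the class of p, so its order is ord_70(17), the smallest k >= 1 with 17^k = 1 mod 70.
n = 70 = 2 * 5 * 7, phi(70) = 24; the order divides phi(n).
Divisors of 24: 1, 2, 3, 4, 6, 8, 12, 24
Repeated squaring mod 70: 17^1 = 17, 17^2 = 9, 17^4 = 11, 17^8 = 51, 17^16 = 11
Test divisors in increasing order:
  k=1: 17^1 = 17 mod 70
  k=2: 17^2 = 9 mod 70
  k=3: 17^3 = 9 * 17 = 13 mod 70
  k=4: 17^4 = 11 mod 70
  k=6: 17^6 = 11 * 9 = 29 mod 70
  k=8: 17^8 = 51 mod 70
  k=12: 17^12 = 51 * 11 = 1 mod 70  <- first divisor giving 1
Order = 12

12


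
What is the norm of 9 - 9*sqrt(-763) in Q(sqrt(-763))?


N(a + b*sqrt(d)) = a^2 - d*b^2
= (9)^2 - (-763)*(-9)^2
= 81 + 61803
= 61884

61884


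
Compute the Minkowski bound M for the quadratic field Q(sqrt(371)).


d = 371, d mod 4 = 3, so disc(K) = 4d = 1484; |disc(K)| = 1484
Real quadratic field, so n = 2, s = r2 = 0, r1 = 2
M = (n!/n^n) * (4/pi)^s * sqrt(|disc(K)|) = (2!/2^2) * (4/pi)^0 * sqrt(1484)
= 0.5 * 1.000000 * 38.522721
= 19.2614

19.2614


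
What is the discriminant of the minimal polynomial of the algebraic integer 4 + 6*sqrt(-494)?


The element 4 + 6*sqrt(-494) has minimal polynomial:
x^2 - 8*x + 17800
Discriminant = (-8)^2 - 4*(17800)
= 64 - 71200
= -71136

-71136


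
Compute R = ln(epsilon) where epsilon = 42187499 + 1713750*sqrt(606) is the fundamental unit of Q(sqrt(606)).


epsilon = 42187499 + 1713750*sqrt(606)
= 8.4375e+07
R = ln(8.4375e+07)
= 18.2508

18.2508


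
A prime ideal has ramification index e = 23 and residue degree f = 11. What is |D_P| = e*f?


|D_P| = e * f
= 23 * 11
= 253

253


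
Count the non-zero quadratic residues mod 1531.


For prime p, the number of non-zero quadratic residues is (p-1)/2.
= (1531-1)/2
= 765

765


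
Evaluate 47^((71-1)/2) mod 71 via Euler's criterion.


p = 71 is prime and the exponent is (p-1)/2 = 35, so by Euler's criterion 47^35 = (47/71) = +1 or -1 mod 71.
Compute by square-and-multiply:
  35 = 32 + 2 + 1 (binary 100011)
  Repeated squaring mod 71: 47^1 = 47, 47^2 = 8, 47^4 = 64, 47^8 = 49, 47^16 = 58, 47^32 = 27
  47^35 = 47^32 * 47^2 * 47^1 = 27 * 8 * 47 mod 71
    27 * 8 = 216 = 3 mod 71
    3 * 47 = 141 = 70 mod 71
  47^35 = 70 mod 71
Result 70 = p - 1 = -1 mod 71: 47 is a quadratic non-residue mod 71. As a residue in [0, p-1] the value is 70.
47^35 mod 71 = 70

70
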